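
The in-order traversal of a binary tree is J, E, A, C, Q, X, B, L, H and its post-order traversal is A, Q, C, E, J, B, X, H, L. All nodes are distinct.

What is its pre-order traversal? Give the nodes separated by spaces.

The last element of post-order is the root; it splits in-order into left and right subtrees.
Root L: left subtree has 7 nodes {J, E, A, C, Q, X, B}, right has 1 {H}.
  Root X: left subtree has 5 nodes {J, E, A, C, Q}, right has 1 {B}.
    Root J: left subtree has 0 nodes { }, right has 4 {E, A, C, Q}.
      Root E: left subtree has 0 nodes { }, right has 3 {A, C, Q}.
        Root C: left subtree has 1 node {A}, right has 1 {Q}.

L X J E C A Q B H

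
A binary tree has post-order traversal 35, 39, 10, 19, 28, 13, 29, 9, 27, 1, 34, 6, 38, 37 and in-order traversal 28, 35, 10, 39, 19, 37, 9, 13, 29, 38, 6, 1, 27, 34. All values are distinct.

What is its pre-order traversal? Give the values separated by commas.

The last element of post-order is the root; it splits in-order into left and right subtrees.
Root 37: left subtree has 5 nodes {28, 35, 10, 39, 19}, right has 8 {9, 13, 29, 38, 6, 1, 27, 34}.
  Root 28: left subtree has 0 nodes { }, right has 4 {35, 10, 39, 19}.
    Root 19: left subtree has 3 nodes {35, 10, 39}, right has 0 { }.
      Root 10: left subtree has 1 node {35}, right has 1 {39}.
  Root 38: left subtree has 3 nodes {9, 13, 29}, right has 4 {6, 1, 27, 34}.
    Root 9: left subtree has 0 nodes { }, right has 2 {13, 29}.
      Root 29: left subtree has 1 node {13}, right has 0 { }.
    Root 6: left subtree has 0 nodes { }, right has 3 {1, 27, 34}.
      Root 34: left subtree has 2 nodes {1, 27}, right has 0 { }.
        Root 1: left subtree has 0 nodes { }, right has 1 {27}.

37, 28, 19, 10, 35, 39, 38, 9, 29, 13, 6, 34, 1, 27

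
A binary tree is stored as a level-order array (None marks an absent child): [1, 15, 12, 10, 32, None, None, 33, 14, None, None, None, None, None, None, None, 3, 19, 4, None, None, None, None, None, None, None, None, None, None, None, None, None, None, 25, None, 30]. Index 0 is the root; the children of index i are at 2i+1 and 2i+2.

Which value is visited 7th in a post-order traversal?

14

Post-order visits the left subtree, then the right subtree, then the node.
At 1: go left to 15.
  At 15: go left to 10.
    At 10: go left to 33.
      At 33: no left child.
      At 33: go right to 3.
        At 3: go left to 25.
          25 is a leaf — visit 25.
        At 3: no right child.
        Visit 3.
      Visit 33.
    At 10: go right to 14.
      At 14: go left to 19.
        At 19: go left to 30.
          30 is a leaf — visit 30.
        At 19: no right child.
        Visit 19.
      At 14: go right to 4.
        4 is a leaf — visit 4.
      Visit 14.
    Visit 10.
  At 15: go right to 32.
    32 is a leaf — visit 32.
  Visit 15.
At 1: go right to 12.
  12 is a leaf — visit 12.
Visit 1.
Full post-order sequence: 25, 3, 33, 30, 19, 4, 14, 10, 32, 15, 12, 1.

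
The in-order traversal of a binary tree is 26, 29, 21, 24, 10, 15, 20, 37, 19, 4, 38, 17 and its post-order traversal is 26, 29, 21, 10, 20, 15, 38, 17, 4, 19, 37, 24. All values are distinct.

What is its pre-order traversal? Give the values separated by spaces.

24 21 29 26 37 15 10 20 19 4 17 38

The last element of post-order is the root; it splits in-order into left and right subtrees.
Root 24: left subtree has 3 nodes {26, 29, 21}, right has 8 {10, 15, 20, 37, 19, 4, 38, 17}.
  Root 21: left subtree has 2 nodes {26, 29}, right has 0 { }.
    Root 29: left subtree has 1 node {26}, right has 0 { }.
  Root 37: left subtree has 3 nodes {10, 15, 20}, right has 4 {19, 4, 38, 17}.
    Root 15: left subtree has 1 node {10}, right has 1 {20}.
    Root 19: left subtree has 0 nodes { }, right has 3 {4, 38, 17}.
      Root 4: left subtree has 0 nodes { }, right has 2 {38, 17}.
        Root 17: left subtree has 1 node {38}, right has 0 { }.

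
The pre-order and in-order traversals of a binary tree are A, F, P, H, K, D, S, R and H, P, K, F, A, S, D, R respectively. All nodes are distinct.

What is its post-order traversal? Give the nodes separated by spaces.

H K P F S R D A

The first element of pre-order is the root; it splits in-order into left and right subtrees.
Root A: left subtree has 4 nodes {H, P, K, F}, right has 3 {S, D, R}.
  Root F: left subtree has 3 nodes {H, P, K}, right has 0 { }.
    Root P: left subtree has 1 node {H}, right has 1 {K}.
  Root D: left subtree has 1 node {S}, right has 1 {R}.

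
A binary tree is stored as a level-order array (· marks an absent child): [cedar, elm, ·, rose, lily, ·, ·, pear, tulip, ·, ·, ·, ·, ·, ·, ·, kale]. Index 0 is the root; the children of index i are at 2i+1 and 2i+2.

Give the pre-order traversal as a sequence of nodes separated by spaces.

cedar elm rose pear kale tulip lily

Pre-order visits the node, then its left subtree, then its right subtree.
Visit cedar.
At cedar: go left to elm.
  Visit elm.
  At elm: go left to rose.
    Visit rose.
    At rose: go left to pear.
      Visit pear.
      At pear: no left child.
      At pear: go right to kale.
        kale is a leaf — visit kale.
    At rose: go right to tulip.
      tulip is a leaf — visit tulip.
  At elm: go right to lily.
    lily is a leaf — visit lily.
At cedar: no right child.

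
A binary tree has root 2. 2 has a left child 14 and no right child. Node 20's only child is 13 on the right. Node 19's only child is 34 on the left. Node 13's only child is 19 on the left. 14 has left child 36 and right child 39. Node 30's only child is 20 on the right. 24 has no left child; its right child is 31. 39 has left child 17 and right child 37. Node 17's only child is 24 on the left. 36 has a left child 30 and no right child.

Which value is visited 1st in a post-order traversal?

Post-order visits the left subtree, then the right subtree, then the node.
At 2: go left to 14.
  At 14: go left to 36.
    At 36: go left to 30.
      At 30: no left child.
      At 30: go right to 20.
        At 20: no left child.
        At 20: go right to 13.
          At 13: go left to 19.
            At 19: go left to 34.
              34 is a leaf — visit 34.
            At 19: no right child.
            Visit 19.
          At 13: no right child.
          Visit 13.
        Visit 20.
      Visit 30.
    At 36: no right child.
    Visit 36.
  At 14: go right to 39.
    At 39: go left to 17.
      At 17: go left to 24.
        At 24: no left child.
        At 24: go right to 31.
          31 is a leaf — visit 31.
        Visit 24.
      At 17: no right child.
      Visit 17.
    At 39: go right to 37.
      37 is a leaf — visit 37.
    Visit 39.
  Visit 14.
At 2: no right child.
Visit 2.
Full post-order sequence: 34, 19, 13, 20, 30, 36, 31, 24, 17, 37, 39, 14, 2.

34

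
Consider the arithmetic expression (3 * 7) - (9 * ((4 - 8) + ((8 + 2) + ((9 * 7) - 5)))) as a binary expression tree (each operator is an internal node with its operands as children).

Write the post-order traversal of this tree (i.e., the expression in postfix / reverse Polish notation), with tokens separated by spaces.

3 7 * 9 4 8 - 8 2 + 9 7 * 5 - + + * -

Post-order on an expression tree gives postfix notation: for each operator, emit left operand, right operand, then the operator.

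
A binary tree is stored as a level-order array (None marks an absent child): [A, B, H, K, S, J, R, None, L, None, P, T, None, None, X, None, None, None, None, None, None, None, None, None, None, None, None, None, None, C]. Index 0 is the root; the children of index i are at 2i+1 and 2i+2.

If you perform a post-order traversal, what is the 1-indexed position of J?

Post-order visits the left subtree, then the right subtree, then the node.
At A: go left to B.
  At B: go left to K.
    At K: no left child.
    At K: go right to L.
      L is a leaf — visit L.
    Visit K.
  At B: go right to S.
    At S: no left child.
    At S: go right to P.
      P is a leaf — visit P.
    Visit S.
  Visit B.
At A: go right to H.
  At H: go left to J.
    At J: go left to T.
      T is a leaf — visit T.
    At J: no right child.
    Visit J.
  At H: go right to R.
    At R: no left child.
    At R: go right to X.
      At X: go left to C.
        C is a leaf — visit C.
      At X: no right child.
      Visit X.
    Visit R.
  Visit H.
Visit A.
Full post-order sequence: L, K, P, S, B, T, J, C, X, R, H, A.

7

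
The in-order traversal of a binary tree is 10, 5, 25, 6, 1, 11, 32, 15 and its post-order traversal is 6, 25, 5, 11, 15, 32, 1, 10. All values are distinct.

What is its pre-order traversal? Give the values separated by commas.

10, 1, 5, 25, 6, 32, 11, 15

The last element of post-order is the root; it splits in-order into left and right subtrees.
Root 10: left subtree has 0 nodes { }, right has 7 {5, 25, 6, 1, 11, 32, 15}.
  Root 1: left subtree has 3 nodes {5, 25, 6}, right has 3 {11, 32, 15}.
    Root 5: left subtree has 0 nodes { }, right has 2 {25, 6}.
      Root 25: left subtree has 0 nodes { }, right has 1 {6}.
    Root 32: left subtree has 1 node {11}, right has 1 {15}.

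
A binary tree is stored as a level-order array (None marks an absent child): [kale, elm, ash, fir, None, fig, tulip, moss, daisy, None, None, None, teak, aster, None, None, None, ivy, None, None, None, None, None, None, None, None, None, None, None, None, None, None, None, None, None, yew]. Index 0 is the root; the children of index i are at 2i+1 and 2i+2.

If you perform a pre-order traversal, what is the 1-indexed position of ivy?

6

Pre-order visits the node, then its left subtree, then its right subtree.
Visit kale.
At kale: go left to elm.
  Visit elm.
  At elm: go left to fir.
    Visit fir.
    At fir: go left to moss.
      moss is a leaf — visit moss.
    At fir: go right to daisy.
      Visit daisy.
      At daisy: go left to ivy.
        Visit ivy.
        At ivy: go left to yew.
          yew is a leaf — visit yew.
        At ivy: no right child.
      At daisy: no right child.
  At elm: no right child.
At kale: go right to ash.
  Visit ash.
  At ash: go left to fig.
    Visit fig.
    At fig: no left child.
    At fig: go right to teak.
      teak is a leaf — visit teak.
  At ash: go right to tulip.
    Visit tulip.
    At tulip: go left to aster.
      aster is a leaf — visit aster.
    At tulip: no right child.
Full pre-order sequence: kale, elm, fir, moss, daisy, ivy, yew, ash, fig, teak, tulip, aster.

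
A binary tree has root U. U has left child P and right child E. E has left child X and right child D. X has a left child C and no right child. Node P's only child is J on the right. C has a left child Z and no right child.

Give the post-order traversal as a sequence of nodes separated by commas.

J, P, Z, C, X, D, E, U

Post-order visits the left subtree, then the right subtree, then the node.
At U: go left to P.
  At P: no left child.
  At P: go right to J.
    J is a leaf — visit J.
  Visit P.
At U: go right to E.
  At E: go left to X.
    At X: go left to C.
      At C: go left to Z.
        Z is a leaf — visit Z.
      At C: no right child.
      Visit C.
    At X: no right child.
    Visit X.
  At E: go right to D.
    D is a leaf — visit D.
  Visit E.
Visit U.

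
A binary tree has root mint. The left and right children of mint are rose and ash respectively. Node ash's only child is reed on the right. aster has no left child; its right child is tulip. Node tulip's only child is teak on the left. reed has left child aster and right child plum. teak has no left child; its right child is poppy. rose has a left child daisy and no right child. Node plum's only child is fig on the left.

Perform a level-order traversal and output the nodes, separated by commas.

mint, rose, ash, daisy, reed, aster, plum, tulip, fig, teak, poppy

Level-order visits nodes level by level from the root, left to right within each level.
Level 0: mint
Level 1: rose, ash
Level 2: daisy, reed
Level 3: aster, plum
Level 4: tulip, fig
Level 5: teak
Level 6: poppy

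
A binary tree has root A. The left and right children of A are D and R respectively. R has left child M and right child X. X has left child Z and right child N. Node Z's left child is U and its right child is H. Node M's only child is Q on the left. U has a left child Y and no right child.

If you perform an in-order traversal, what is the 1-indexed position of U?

7

In-order visits the left subtree, then the node, then the right subtree.
At A: go left to D.
  D is a leaf — visit D.
Visit A.
At A: go right to R.
  At R: go left to M.
    At M: go left to Q.
      Q is a leaf — visit Q.
    Visit M.
    At M: no right child.
  Visit R.
  At R: go right to X.
    At X: go left to Z.
      At Z: go left to U.
        At U: go left to Y.
          Y is a leaf — visit Y.
        Visit U.
        At U: no right child.
      Visit Z.
      At Z: go right to H.
        H is a leaf — visit H.
    Visit X.
    At X: go right to N.
      N is a leaf — visit N.
Full in-order sequence: D, A, Q, M, R, Y, U, Z, H, X, N.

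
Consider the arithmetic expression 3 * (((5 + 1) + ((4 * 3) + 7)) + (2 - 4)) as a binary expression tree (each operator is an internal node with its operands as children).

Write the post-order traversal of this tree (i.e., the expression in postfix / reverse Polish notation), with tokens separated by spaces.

Post-order on an expression tree gives postfix notation: for each operator, emit left operand, right operand, then the operator.

3 5 1 + 4 3 * 7 + + 2 4 - + *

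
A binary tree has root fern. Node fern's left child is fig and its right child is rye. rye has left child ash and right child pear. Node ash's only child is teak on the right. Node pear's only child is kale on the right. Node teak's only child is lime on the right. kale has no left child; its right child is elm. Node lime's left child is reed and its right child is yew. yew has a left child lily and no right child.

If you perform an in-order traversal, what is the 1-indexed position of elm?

In-order visits the left subtree, then the node, then the right subtree.
At fern: go left to fig.
  fig is a leaf — visit fig.
Visit fern.
At fern: go right to rye.
  At rye: go left to ash.
    At ash: no left child.
    Visit ash.
    At ash: go right to teak.
      At teak: no left child.
      Visit teak.
      At teak: go right to lime.
        At lime: go left to reed.
          reed is a leaf — visit reed.
        Visit lime.
        At lime: go right to yew.
          At yew: go left to lily.
            lily is a leaf — visit lily.
          Visit yew.
          At yew: no right child.
  Visit rye.
  At rye: go right to pear.
    At pear: no left child.
    Visit pear.
    At pear: go right to kale.
      At kale: no left child.
      Visit kale.
      At kale: go right to elm.
        elm is a leaf — visit elm.
Full in-order sequence: fig, fern, ash, teak, reed, lime, lily, yew, rye, pear, kale, elm.

12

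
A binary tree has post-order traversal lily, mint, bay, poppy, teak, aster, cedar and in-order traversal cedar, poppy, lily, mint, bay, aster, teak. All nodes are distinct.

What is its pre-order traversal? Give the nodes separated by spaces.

The last element of post-order is the root; it splits in-order into left and right subtrees.
Root cedar: left subtree has 0 nodes { }, right has 6 {poppy, lily, mint, bay, aster, teak}.
  Root aster: left subtree has 4 nodes {poppy, lily, mint, bay}, right has 1 {teak}.
    Root poppy: left subtree has 0 nodes { }, right has 3 {lily, mint, bay}.
      Root bay: left subtree has 2 nodes {lily, mint}, right has 0 { }.
        Root mint: left subtree has 1 node {lily}, right has 0 { }.

cedar aster poppy bay mint lily teak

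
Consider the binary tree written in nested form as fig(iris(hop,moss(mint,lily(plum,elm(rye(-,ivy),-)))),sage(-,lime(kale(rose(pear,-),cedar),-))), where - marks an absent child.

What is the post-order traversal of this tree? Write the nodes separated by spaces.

Post-order visits the left subtree, then the right subtree, then the node.
At fig: go left to iris.
  At iris: go left to hop.
    hop is a leaf — visit hop.
  At iris: go right to moss.
    At moss: go left to mint.
      mint is a leaf — visit mint.
    At moss: go right to lily.
      At lily: go left to plum.
        plum is a leaf — visit plum.
      At lily: go right to elm.
        At elm: go left to rye.
          At rye: no left child.
          At rye: go right to ivy.
            ivy is a leaf — visit ivy.
          Visit rye.
        At elm: no right child.
        Visit elm.
      Visit lily.
    Visit moss.
  Visit iris.
At fig: go right to sage.
  At sage: no left child.
  At sage: go right to lime.
    At lime: go left to kale.
      At kale: go left to rose.
        At rose: go left to pear.
          pear is a leaf — visit pear.
        At rose: no right child.
        Visit rose.
      At kale: go right to cedar.
        cedar is a leaf — visit cedar.
      Visit kale.
    At lime: no right child.
    Visit lime.
  Visit sage.
Visit fig.

hop mint plum ivy rye elm lily moss iris pear rose cedar kale lime sage fig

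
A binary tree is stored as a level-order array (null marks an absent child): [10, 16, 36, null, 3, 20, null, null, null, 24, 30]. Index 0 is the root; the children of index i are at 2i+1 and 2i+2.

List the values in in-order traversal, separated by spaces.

In-order visits the left subtree, then the node, then the right subtree.
At 10: go left to 16.
  At 16: no left child.
  Visit 16.
  At 16: go right to 3.
    At 3: go left to 24.
      24 is a leaf — visit 24.
    Visit 3.
    At 3: go right to 30.
      30 is a leaf — visit 30.
Visit 10.
At 10: go right to 36.
  At 36: go left to 20.
    20 is a leaf — visit 20.
  Visit 36.
  At 36: no right child.

16 24 3 30 10 20 36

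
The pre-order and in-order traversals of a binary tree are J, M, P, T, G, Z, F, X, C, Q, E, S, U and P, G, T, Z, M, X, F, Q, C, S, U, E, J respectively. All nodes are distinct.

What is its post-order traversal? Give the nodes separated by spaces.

G Z T P X Q U S E C F M J

The first element of pre-order is the root; it splits in-order into left and right subtrees.
Root J: left subtree has 12 nodes {P, G, T, Z, M, X, F, Q, C, S, U, E}, right has 0 { }.
  Root M: left subtree has 4 nodes {P, G, T, Z}, right has 7 {X, F, Q, C, S, U, E}.
    Root P: left subtree has 0 nodes { }, right has 3 {G, T, Z}.
      Root T: left subtree has 1 node {G}, right has 1 {Z}.
    Root F: left subtree has 1 node {X}, right has 5 {Q, C, S, U, E}.
      Root C: left subtree has 1 node {Q}, right has 3 {S, U, E}.
        Root E: left subtree has 2 nodes {S, U}, right has 0 { }.
          Root S: left subtree has 0 nodes { }, right has 1 {U}.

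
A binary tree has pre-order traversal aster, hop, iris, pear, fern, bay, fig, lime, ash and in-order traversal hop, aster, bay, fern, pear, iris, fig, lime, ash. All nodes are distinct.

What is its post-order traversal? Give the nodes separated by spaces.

hop bay fern pear ash lime fig iris aster

The first element of pre-order is the root; it splits in-order into left and right subtrees.
Root aster: left subtree has 1 node {hop}, right has 7 {bay, fern, pear, iris, fig, lime, ash}.
  Root iris: left subtree has 3 nodes {bay, fern, pear}, right has 3 {fig, lime, ash}.
    Root pear: left subtree has 2 nodes {bay, fern}, right has 0 { }.
      Root fern: left subtree has 1 node {bay}, right has 0 { }.
    Root fig: left subtree has 0 nodes { }, right has 2 {lime, ash}.
      Root lime: left subtree has 0 nodes { }, right has 1 {ash}.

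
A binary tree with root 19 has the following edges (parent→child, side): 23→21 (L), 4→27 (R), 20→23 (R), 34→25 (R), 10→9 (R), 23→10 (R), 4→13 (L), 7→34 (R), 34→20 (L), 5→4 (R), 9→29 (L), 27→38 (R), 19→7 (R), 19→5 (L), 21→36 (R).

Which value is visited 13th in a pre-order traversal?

10

Pre-order visits the node, then its left subtree, then its right subtree.
Visit 19.
At 19: go left to 5.
  Visit 5.
  At 5: no left child.
  At 5: go right to 4.
    Visit 4.
    At 4: go left to 13.
      13 is a leaf — visit 13.
    At 4: go right to 27.
      Visit 27.
      At 27: no left child.
      At 27: go right to 38.
        38 is a leaf — visit 38.
At 19: go right to 7.
  Visit 7.
  At 7: no left child.
  At 7: go right to 34.
    Visit 34.
    At 34: go left to 20.
      Visit 20.
      At 20: no left child.
      At 20: go right to 23.
        Visit 23.
        At 23: go left to 21.
          Visit 21.
          At 21: no left child.
          At 21: go right to 36.
            36 is a leaf — visit 36.
        At 23: go right to 10.
          Visit 10.
          At 10: no left child.
          At 10: go right to 9.
            Visit 9.
            At 9: go left to 29.
              29 is a leaf — visit 29.
            At 9: no right child.
    At 34: go right to 25.
      25 is a leaf — visit 25.
Full pre-order sequence: 19, 5, 4, 13, 27, 38, 7, 34, 20, 23, 21, 36, 10, 9, 29, 25.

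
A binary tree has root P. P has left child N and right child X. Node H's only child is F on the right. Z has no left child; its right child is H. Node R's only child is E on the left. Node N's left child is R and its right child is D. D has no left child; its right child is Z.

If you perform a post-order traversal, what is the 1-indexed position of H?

4

Post-order visits the left subtree, then the right subtree, then the node.
At P: go left to N.
  At N: go left to R.
    At R: go left to E.
      E is a leaf — visit E.
    At R: no right child.
    Visit R.
  At N: go right to D.
    At D: no left child.
    At D: go right to Z.
      At Z: no left child.
      At Z: go right to H.
        At H: no left child.
        At H: go right to F.
          F is a leaf — visit F.
        Visit H.
      Visit Z.
    Visit D.
  Visit N.
At P: go right to X.
  X is a leaf — visit X.
Visit P.
Full post-order sequence: E, R, F, H, Z, D, N, X, P.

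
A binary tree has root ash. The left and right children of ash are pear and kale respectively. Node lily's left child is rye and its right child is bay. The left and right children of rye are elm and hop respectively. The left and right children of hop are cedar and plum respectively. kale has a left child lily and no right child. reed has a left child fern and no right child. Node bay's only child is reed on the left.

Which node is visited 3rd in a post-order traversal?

cedar

Post-order visits the left subtree, then the right subtree, then the node.
At ash: go left to pear.
  pear is a leaf — visit pear.
At ash: go right to kale.
  At kale: go left to lily.
    At lily: go left to rye.
      At rye: go left to elm.
        elm is a leaf — visit elm.
      At rye: go right to hop.
        At hop: go left to cedar.
          cedar is a leaf — visit cedar.
        At hop: go right to plum.
          plum is a leaf — visit plum.
        Visit hop.
      Visit rye.
    At lily: go right to bay.
      At bay: go left to reed.
        At reed: go left to fern.
          fern is a leaf — visit fern.
        At reed: no right child.
        Visit reed.
      At bay: no right child.
      Visit bay.
    Visit lily.
  At kale: no right child.
  Visit kale.
Visit ash.
Full post-order sequence: pear, elm, cedar, plum, hop, rye, fern, reed, bay, lily, kale, ash.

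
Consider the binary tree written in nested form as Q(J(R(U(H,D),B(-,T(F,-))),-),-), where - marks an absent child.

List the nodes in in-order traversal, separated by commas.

In-order visits the left subtree, then the node, then the right subtree.
At Q: go left to J.
  At J: go left to R.
    At R: go left to U.
      At U: go left to H.
        H is a leaf — visit H.
      Visit U.
      At U: go right to D.
        D is a leaf — visit D.
    Visit R.
    At R: go right to B.
      At B: no left child.
      Visit B.
      At B: go right to T.
        At T: go left to F.
          F is a leaf — visit F.
        Visit T.
        At T: no right child.
  Visit J.
  At J: no right child.
Visit Q.
At Q: no right child.

H, U, D, R, B, F, T, J, Q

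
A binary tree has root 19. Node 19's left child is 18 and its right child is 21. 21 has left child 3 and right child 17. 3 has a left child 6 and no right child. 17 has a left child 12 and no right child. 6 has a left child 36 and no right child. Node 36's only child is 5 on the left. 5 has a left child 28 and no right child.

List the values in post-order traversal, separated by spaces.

Post-order visits the left subtree, then the right subtree, then the node.
At 19: go left to 18.
  18 is a leaf — visit 18.
At 19: go right to 21.
  At 21: go left to 3.
    At 3: go left to 6.
      At 6: go left to 36.
        At 36: go left to 5.
          At 5: go left to 28.
            28 is a leaf — visit 28.
          At 5: no right child.
          Visit 5.
        At 36: no right child.
        Visit 36.
      At 6: no right child.
      Visit 6.
    At 3: no right child.
    Visit 3.
  At 21: go right to 17.
    At 17: go left to 12.
      12 is a leaf — visit 12.
    At 17: no right child.
    Visit 17.
  Visit 21.
Visit 19.

18 28 5 36 6 3 12 17 21 19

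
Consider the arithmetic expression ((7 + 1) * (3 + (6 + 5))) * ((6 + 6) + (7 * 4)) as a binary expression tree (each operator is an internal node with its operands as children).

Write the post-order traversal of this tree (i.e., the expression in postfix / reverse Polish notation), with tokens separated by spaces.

Post-order on an expression tree gives postfix notation: for each operator, emit left operand, right operand, then the operator.

7 1 + 3 6 5 + + * 6 6 + 7 4 * + *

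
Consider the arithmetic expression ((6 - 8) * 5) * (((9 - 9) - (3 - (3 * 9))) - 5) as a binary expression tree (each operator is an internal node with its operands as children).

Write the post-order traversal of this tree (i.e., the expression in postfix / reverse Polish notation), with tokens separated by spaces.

6 8 - 5 * 9 9 - 3 3 9 * - - 5 - *

Post-order on an expression tree gives postfix notation: for each operator, emit left operand, right operand, then the operator.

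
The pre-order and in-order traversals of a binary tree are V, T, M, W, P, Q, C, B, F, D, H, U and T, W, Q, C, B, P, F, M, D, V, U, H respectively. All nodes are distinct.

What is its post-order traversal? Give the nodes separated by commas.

B, C, Q, F, P, W, D, M, T, U, H, V

The first element of pre-order is the root; it splits in-order into left and right subtrees.
Root V: left subtree has 9 nodes {T, W, Q, C, B, P, F, M, D}, right has 2 {U, H}.
  Root T: left subtree has 0 nodes { }, right has 8 {W, Q, C, B, P, F, M, D}.
    Root M: left subtree has 6 nodes {W, Q, C, B, P, F}, right has 1 {D}.
      Root W: left subtree has 0 nodes { }, right has 5 {Q, C, B, P, F}.
        Root P: left subtree has 3 nodes {Q, C, B}, right has 1 {F}.
          Root Q: left subtree has 0 nodes { }, right has 2 {C, B}.
            Root C: left subtree has 0 nodes { }, right has 1 {B}.
  Root H: left subtree has 1 node {U}, right has 0 { }.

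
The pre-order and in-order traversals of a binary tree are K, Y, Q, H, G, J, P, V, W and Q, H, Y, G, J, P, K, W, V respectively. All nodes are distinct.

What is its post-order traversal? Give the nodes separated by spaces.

The first element of pre-order is the root; it splits in-order into left and right subtrees.
Root K: left subtree has 6 nodes {Q, H, Y, G, J, P}, right has 2 {W, V}.
  Root Y: left subtree has 2 nodes {Q, H}, right has 3 {G, J, P}.
    Root Q: left subtree has 0 nodes { }, right has 1 {H}.
    Root G: left subtree has 0 nodes { }, right has 2 {J, P}.
      Root J: left subtree has 0 nodes { }, right has 1 {P}.
  Root V: left subtree has 1 node {W}, right has 0 { }.

H Q P J G Y W V K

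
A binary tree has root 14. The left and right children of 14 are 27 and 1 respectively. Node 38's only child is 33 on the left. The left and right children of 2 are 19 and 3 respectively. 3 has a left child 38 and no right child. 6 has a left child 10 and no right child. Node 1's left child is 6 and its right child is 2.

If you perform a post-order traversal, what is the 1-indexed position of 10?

Post-order visits the left subtree, then the right subtree, then the node.
At 14: go left to 27.
  27 is a leaf — visit 27.
At 14: go right to 1.
  At 1: go left to 6.
    At 6: go left to 10.
      10 is a leaf — visit 10.
    At 6: no right child.
    Visit 6.
  At 1: go right to 2.
    At 2: go left to 19.
      19 is a leaf — visit 19.
    At 2: go right to 3.
      At 3: go left to 38.
        At 38: go left to 33.
          33 is a leaf — visit 33.
        At 38: no right child.
        Visit 38.
      At 3: no right child.
      Visit 3.
    Visit 2.
  Visit 1.
Visit 14.
Full post-order sequence: 27, 10, 6, 19, 33, 38, 3, 2, 1, 14.

2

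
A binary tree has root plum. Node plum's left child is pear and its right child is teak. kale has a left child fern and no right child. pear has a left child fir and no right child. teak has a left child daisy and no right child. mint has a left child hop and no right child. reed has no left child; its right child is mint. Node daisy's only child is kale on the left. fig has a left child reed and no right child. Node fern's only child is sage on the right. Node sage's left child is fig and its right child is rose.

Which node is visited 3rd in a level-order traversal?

teak

Level-order visits nodes level by level from the root, left to right within each level.
Level 0: plum
Level 1: pear, teak
Level 2: fir, daisy
Level 3: kale
Level 4: fern
Level 5: sage
Level 6: fig, rose
Level 7: reed
Level 8: mint
Level 9: hop
Full level-order sequence: plum, pear, teak, fir, daisy, kale, fern, sage, fig, rose, reed, mint, hop.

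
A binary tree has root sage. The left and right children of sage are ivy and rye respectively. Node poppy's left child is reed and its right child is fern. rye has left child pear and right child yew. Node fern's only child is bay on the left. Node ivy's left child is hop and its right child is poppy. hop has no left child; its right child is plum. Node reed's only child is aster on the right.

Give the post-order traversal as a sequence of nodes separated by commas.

Post-order visits the left subtree, then the right subtree, then the node.
At sage: go left to ivy.
  At ivy: go left to hop.
    At hop: no left child.
    At hop: go right to plum.
      plum is a leaf — visit plum.
    Visit hop.
  At ivy: go right to poppy.
    At poppy: go left to reed.
      At reed: no left child.
      At reed: go right to aster.
        aster is a leaf — visit aster.
      Visit reed.
    At poppy: go right to fern.
      At fern: go left to bay.
        bay is a leaf — visit bay.
      At fern: no right child.
      Visit fern.
    Visit poppy.
  Visit ivy.
At sage: go right to rye.
  At rye: go left to pear.
    pear is a leaf — visit pear.
  At rye: go right to yew.
    yew is a leaf — visit yew.
  Visit rye.
Visit sage.

plum, hop, aster, reed, bay, fern, poppy, ivy, pear, yew, rye, sage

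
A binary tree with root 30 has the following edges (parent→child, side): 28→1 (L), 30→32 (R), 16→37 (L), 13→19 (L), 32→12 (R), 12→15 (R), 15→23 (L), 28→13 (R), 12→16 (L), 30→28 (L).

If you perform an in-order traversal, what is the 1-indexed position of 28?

In-order visits the left subtree, then the node, then the right subtree.
At 30: go left to 28.
  At 28: go left to 1.
    1 is a leaf — visit 1.
  Visit 28.
  At 28: go right to 13.
    At 13: go left to 19.
      19 is a leaf — visit 19.
    Visit 13.
    At 13: no right child.
Visit 30.
At 30: go right to 32.
  At 32: no left child.
  Visit 32.
  At 32: go right to 12.
    At 12: go left to 16.
      At 16: go left to 37.
        37 is a leaf — visit 37.
      Visit 16.
      At 16: no right child.
    Visit 12.
    At 12: go right to 15.
      At 15: go left to 23.
        23 is a leaf — visit 23.
      Visit 15.
      At 15: no right child.
Full in-order sequence: 1, 28, 19, 13, 30, 32, 37, 16, 12, 23, 15.

2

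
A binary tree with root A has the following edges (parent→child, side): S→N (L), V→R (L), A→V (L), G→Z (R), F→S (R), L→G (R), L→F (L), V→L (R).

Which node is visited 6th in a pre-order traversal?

S

Pre-order visits the node, then its left subtree, then its right subtree.
Visit A.
At A: go left to V.
  Visit V.
  At V: go left to R.
    R is a leaf — visit R.
  At V: go right to L.
    Visit L.
    At L: go left to F.
      Visit F.
      At F: no left child.
      At F: go right to S.
        Visit S.
        At S: go left to N.
          N is a leaf — visit N.
        At S: no right child.
    At L: go right to G.
      Visit G.
      At G: no left child.
      At G: go right to Z.
        Z is a leaf — visit Z.
At A: no right child.
Full pre-order sequence: A, V, R, L, F, S, N, G, Z.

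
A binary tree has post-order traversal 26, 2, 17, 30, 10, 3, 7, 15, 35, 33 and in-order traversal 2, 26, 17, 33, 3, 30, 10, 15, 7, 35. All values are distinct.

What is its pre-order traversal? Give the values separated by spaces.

33 17 2 26 35 15 3 10 30 7

The last element of post-order is the root; it splits in-order into left and right subtrees.
Root 33: left subtree has 3 nodes {2, 26, 17}, right has 6 {3, 30, 10, 15, 7, 35}.
  Root 17: left subtree has 2 nodes {2, 26}, right has 0 { }.
    Root 2: left subtree has 0 nodes { }, right has 1 {26}.
  Root 35: left subtree has 5 nodes {3, 30, 10, 15, 7}, right has 0 { }.
    Root 15: left subtree has 3 nodes {3, 30, 10}, right has 1 {7}.
      Root 3: left subtree has 0 nodes { }, right has 2 {30, 10}.
        Root 10: left subtree has 1 node {30}, right has 0 { }.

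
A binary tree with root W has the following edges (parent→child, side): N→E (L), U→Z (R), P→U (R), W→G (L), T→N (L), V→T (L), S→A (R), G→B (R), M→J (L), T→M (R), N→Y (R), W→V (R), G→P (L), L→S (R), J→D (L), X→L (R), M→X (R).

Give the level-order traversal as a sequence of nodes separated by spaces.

Level-order visits nodes level by level from the root, left to right within each level.
Level 0: W
Level 1: G, V
Level 2: P, B, T
Level 3: U, N, M
Level 4: Z, E, Y, J, X
Level 5: D, L
Level 6: S
Level 7: A

W G V P B T U N M Z E Y J X D L S A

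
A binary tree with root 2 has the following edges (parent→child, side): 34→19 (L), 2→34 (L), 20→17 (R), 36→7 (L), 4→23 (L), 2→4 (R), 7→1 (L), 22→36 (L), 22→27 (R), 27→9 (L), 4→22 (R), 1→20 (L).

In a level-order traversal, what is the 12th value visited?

Level-order visits nodes level by level from the root, left to right within each level.
Level 0: 2
Level 1: 34, 4
Level 2: 19, 23, 22
Level 3: 36, 27
Level 4: 7, 9
Level 5: 1
Level 6: 20
Level 7: 17
Full level-order sequence: 2, 34, 4, 19, 23, 22, 36, 27, 7, 9, 1, 20, 17.

20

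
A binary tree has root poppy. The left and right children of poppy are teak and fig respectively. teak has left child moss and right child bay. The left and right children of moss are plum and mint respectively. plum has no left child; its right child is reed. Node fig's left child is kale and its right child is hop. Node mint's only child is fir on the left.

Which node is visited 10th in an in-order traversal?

fig

In-order visits the left subtree, then the node, then the right subtree.
At poppy: go left to teak.
  At teak: go left to moss.
    At moss: go left to plum.
      At plum: no left child.
      Visit plum.
      At plum: go right to reed.
        reed is a leaf — visit reed.
    Visit moss.
    At moss: go right to mint.
      At mint: go left to fir.
        fir is a leaf — visit fir.
      Visit mint.
      At mint: no right child.
  Visit teak.
  At teak: go right to bay.
    bay is a leaf — visit bay.
Visit poppy.
At poppy: go right to fig.
  At fig: go left to kale.
    kale is a leaf — visit kale.
  Visit fig.
  At fig: go right to hop.
    hop is a leaf — visit hop.
Full in-order sequence: plum, reed, moss, fir, mint, teak, bay, poppy, kale, fig, hop.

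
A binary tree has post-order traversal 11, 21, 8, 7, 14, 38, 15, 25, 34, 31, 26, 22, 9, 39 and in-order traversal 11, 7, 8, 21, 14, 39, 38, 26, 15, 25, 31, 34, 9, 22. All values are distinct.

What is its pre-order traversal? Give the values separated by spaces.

The last element of post-order is the root; it splits in-order into left and right subtrees.
Root 39: left subtree has 5 nodes {11, 7, 8, 21, 14}, right has 8 {38, 26, 15, 25, 31, 34, 9, 22}.
  Root 14: left subtree has 4 nodes {11, 7, 8, 21}, right has 0 { }.
    Root 7: left subtree has 1 node {11}, right has 2 {8, 21}.
      Root 8: left subtree has 0 nodes { }, right has 1 {21}.
  Root 9: left subtree has 6 nodes {38, 26, 15, 25, 31, 34}, right has 1 {22}.
    Root 26: left subtree has 1 node {38}, right has 4 {15, 25, 31, 34}.
      Root 31: left subtree has 2 nodes {15, 25}, right has 1 {34}.
        Root 25: left subtree has 1 node {15}, right has 0 { }.

39 14 7 11 8 21 9 26 38 31 25 15 34 22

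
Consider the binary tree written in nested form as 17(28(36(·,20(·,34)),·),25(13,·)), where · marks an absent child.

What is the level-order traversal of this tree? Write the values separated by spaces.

Level-order visits nodes level by level from the root, left to right within each level.
Level 0: 17
Level 1: 28, 25
Level 2: 36, 13
Level 3: 20
Level 4: 34

17 28 25 36 13 20 34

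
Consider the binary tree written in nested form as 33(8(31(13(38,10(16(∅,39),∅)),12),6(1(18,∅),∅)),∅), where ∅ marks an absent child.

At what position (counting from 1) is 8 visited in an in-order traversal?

In-order visits the left subtree, then the node, then the right subtree.
At 33: go left to 8.
  At 8: go left to 31.
    At 31: go left to 13.
      At 13: go left to 38.
        38 is a leaf — visit 38.
      Visit 13.
      At 13: go right to 10.
        At 10: go left to 16.
          At 16: no left child.
          Visit 16.
          At 16: go right to 39.
            39 is a leaf — visit 39.
        Visit 10.
        At 10: no right child.
    Visit 31.
    At 31: go right to 12.
      12 is a leaf — visit 12.
  Visit 8.
  At 8: go right to 6.
    At 6: go left to 1.
      At 1: go left to 18.
        18 is a leaf — visit 18.
      Visit 1.
      At 1: no right child.
    Visit 6.
    At 6: no right child.
Visit 33.
At 33: no right child.
Full in-order sequence: 38, 13, 16, 39, 10, 31, 12, 8, 18, 1, 6, 33.

8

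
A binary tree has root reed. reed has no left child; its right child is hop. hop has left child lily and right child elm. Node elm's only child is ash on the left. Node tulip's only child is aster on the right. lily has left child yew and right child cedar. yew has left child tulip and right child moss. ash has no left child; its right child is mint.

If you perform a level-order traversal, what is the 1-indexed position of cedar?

6

Level-order visits nodes level by level from the root, left to right within each level.
Level 0: reed
Level 1: hop
Level 2: lily, elm
Level 3: yew, cedar, ash
Level 4: tulip, moss, mint
Level 5: aster
Full level-order sequence: reed, hop, lily, elm, yew, cedar, ash, tulip, moss, mint, aster.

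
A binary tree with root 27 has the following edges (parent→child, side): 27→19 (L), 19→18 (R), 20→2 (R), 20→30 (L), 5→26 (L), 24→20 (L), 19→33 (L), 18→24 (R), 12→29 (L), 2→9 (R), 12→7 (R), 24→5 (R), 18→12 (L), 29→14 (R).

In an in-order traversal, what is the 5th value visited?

12

In-order visits the left subtree, then the node, then the right subtree.
At 27: go left to 19.
  At 19: go left to 33.
    33 is a leaf — visit 33.
  Visit 19.
  At 19: go right to 18.
    At 18: go left to 12.
      At 12: go left to 29.
        At 29: no left child.
        Visit 29.
        At 29: go right to 14.
          14 is a leaf — visit 14.
      Visit 12.
      At 12: go right to 7.
        7 is a leaf — visit 7.
    Visit 18.
    At 18: go right to 24.
      At 24: go left to 20.
        At 20: go left to 30.
          30 is a leaf — visit 30.
        Visit 20.
        At 20: go right to 2.
          At 2: no left child.
          Visit 2.
          At 2: go right to 9.
            9 is a leaf — visit 9.
      Visit 24.
      At 24: go right to 5.
        At 5: go left to 26.
          26 is a leaf — visit 26.
        Visit 5.
        At 5: no right child.
Visit 27.
At 27: no right child.
Full in-order sequence: 33, 19, 29, 14, 12, 7, 18, 30, 20, 2, 9, 24, 26, 5, 27.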